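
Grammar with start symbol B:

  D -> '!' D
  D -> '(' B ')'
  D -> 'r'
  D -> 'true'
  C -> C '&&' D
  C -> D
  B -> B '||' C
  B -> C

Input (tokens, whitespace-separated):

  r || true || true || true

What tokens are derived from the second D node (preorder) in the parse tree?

[B [B [B [B [C [D r]]] || [C [D true]]] || [C [D true]]] || [C [D true]]]

true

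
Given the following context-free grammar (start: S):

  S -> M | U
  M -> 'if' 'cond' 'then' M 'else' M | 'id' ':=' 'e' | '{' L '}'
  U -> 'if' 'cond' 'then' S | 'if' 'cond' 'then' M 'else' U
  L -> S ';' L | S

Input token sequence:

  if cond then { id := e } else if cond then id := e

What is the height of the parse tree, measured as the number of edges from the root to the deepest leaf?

6

[S [U if cond then [M { [L [S [M id := e]]] }] else [U if cond then [S [M id := e]]]]]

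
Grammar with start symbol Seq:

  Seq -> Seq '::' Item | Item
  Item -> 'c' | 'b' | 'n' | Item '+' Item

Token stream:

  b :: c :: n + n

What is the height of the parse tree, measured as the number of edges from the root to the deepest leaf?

[Seq [Seq [Seq [Item b]] :: [Item c]] :: [Item [Item n] + [Item n]]]

4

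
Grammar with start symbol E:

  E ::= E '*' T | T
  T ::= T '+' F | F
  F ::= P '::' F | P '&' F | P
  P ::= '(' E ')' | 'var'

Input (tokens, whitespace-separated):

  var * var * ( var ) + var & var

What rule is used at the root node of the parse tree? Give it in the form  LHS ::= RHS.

[E [E [E [T [F [P var]]]] * [T [F [P var]]]] * [T [T [F [P ( [E [T [F [P var]]]] )]]] + [F [P var] & [F [P var]]]]]

E ::= E '*' T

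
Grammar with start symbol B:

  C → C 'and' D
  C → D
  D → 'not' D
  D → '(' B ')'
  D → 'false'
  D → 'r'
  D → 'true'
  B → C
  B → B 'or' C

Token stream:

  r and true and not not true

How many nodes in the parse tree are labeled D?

[B [C [C [C [D r]] and [D true]] and [D not [D not [D true]]]]]

5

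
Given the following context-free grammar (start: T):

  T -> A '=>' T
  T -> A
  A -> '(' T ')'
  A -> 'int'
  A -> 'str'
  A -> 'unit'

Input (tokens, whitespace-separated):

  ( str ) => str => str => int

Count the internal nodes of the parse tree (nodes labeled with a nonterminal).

10

[T [A ( [T [A str]] )] => [T [A str] => [T [A str] => [T [A int]]]]]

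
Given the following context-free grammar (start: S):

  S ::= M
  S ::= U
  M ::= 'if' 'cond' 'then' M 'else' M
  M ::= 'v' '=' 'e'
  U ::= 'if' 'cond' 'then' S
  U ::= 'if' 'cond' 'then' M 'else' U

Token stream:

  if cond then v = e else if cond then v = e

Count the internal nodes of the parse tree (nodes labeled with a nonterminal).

[S [U if cond then [M v = e] else [U if cond then [S [M v = e]]]]]

6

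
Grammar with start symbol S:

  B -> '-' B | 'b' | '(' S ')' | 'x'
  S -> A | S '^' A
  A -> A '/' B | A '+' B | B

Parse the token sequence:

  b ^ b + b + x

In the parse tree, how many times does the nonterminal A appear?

[S [S [A [B b]]] ^ [A [A [A [B b]] + [B b]] + [B x]]]

4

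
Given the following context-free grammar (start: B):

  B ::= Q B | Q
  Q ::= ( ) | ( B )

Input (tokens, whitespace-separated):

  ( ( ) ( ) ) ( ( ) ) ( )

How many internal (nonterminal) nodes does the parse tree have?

12

[B [Q ( [B [Q ( )] [B [Q ( )]]] )] [B [Q ( [B [Q ( )]] )] [B [Q ( )]]]]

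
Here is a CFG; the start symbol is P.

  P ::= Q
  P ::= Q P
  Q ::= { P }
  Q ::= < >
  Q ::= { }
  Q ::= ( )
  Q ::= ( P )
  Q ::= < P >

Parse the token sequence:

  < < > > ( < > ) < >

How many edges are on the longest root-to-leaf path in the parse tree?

5

[P [Q < [P [Q < >]] >] [P [Q ( [P [Q < >]] )] [P [Q < >]]]]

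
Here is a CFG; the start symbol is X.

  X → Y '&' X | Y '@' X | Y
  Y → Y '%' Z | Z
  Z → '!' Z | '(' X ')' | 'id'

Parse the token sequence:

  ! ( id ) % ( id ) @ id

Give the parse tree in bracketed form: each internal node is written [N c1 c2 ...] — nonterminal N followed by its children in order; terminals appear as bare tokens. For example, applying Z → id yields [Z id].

X
Y @ X
Y % Z @ X
Z % Z @ X
! Z % Z @ X
! ( X ) % Z @ X
! ( Y ) % Z @ X
! ( Z ) % Z @ X
! ( id ) % Z @ X
! ( id ) % ( X ) @ X
! ( id ) % ( Y ) @ X
! ( id ) % ( Z ) @ X
! ( id ) % ( id ) @ X
! ( id ) % ( id ) @ Y
! ( id ) % ( id ) @ Z
! ( id ) % ( id ) @ id

[X [Y [Y [Z ! [Z ( [X [Y [Z id]]] )]]] % [Z ( [X [Y [Z id]]] )]] @ [X [Y [Z id]]]]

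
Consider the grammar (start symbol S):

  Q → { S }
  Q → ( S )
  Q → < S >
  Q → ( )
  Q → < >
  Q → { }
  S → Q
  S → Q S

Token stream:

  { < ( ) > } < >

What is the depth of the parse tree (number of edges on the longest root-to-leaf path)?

[S [Q { [S [Q < [S [Q ( )]] >]] }] [S [Q < >]]]

6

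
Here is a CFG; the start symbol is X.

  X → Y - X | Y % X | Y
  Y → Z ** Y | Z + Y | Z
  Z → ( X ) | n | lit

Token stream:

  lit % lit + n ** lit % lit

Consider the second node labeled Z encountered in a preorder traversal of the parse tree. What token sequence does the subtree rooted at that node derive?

lit

[X [Y [Z lit]] % [X [Y [Z lit] + [Y [Z n] ** [Y [Z lit]]]] % [X [Y [Z lit]]]]]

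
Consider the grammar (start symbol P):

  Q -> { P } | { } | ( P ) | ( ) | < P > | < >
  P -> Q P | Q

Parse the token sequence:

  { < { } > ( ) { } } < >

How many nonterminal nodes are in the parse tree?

12

[P [Q { [P [Q < [P [Q { }]] >] [P [Q ( )] [P [Q { }]]]] }] [P [Q < >]]]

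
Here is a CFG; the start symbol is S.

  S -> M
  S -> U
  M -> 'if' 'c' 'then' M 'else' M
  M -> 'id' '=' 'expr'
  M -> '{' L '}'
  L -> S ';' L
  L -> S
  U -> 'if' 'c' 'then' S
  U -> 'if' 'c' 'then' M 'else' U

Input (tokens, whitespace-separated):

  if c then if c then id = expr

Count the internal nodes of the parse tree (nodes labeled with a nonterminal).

6

[S [U if c then [S [U if c then [S [M id = expr]]]]]]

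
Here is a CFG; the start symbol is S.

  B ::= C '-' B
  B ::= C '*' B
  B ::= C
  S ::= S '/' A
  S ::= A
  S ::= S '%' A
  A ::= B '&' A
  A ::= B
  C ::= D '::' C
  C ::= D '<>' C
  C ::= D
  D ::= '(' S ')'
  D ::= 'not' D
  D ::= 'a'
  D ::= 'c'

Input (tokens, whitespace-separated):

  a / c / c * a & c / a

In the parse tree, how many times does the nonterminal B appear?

6

[S [S [S [S [A [B [C [D a]]]]] / [A [B [C [D c]]]]] / [A [B [C [D c]] * [B [C [D a]]]] & [A [B [C [D c]]]]]] / [A [B [C [D a]]]]]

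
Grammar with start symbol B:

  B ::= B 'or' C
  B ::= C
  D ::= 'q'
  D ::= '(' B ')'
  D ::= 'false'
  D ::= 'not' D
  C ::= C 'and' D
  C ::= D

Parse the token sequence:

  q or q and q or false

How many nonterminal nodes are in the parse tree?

11

[B [B [B [C [D q]]] or [C [C [D q]] and [D q]]] or [C [D false]]]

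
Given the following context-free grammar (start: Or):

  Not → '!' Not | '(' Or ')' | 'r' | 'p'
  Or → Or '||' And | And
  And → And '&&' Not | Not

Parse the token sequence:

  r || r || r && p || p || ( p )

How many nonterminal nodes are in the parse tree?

[Or [Or [Or [Or [Or [And [Not r]]] || [And [Not r]]] || [And [And [Not r]] && [Not p]]] || [And [Not p]]] || [And [Not ( [Or [And [Not p]]] )]]]

20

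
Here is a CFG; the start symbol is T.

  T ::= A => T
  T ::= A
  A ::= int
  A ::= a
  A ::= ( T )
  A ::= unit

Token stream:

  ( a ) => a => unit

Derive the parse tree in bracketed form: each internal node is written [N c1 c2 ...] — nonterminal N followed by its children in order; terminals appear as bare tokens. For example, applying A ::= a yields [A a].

T
A => T
( T ) => T
( A ) => T
( a ) => T
( a ) => A => T
( a ) => a => T
( a ) => a => A
( a ) => a => unit

[T [A ( [T [A a]] )] => [T [A a] => [T [A unit]]]]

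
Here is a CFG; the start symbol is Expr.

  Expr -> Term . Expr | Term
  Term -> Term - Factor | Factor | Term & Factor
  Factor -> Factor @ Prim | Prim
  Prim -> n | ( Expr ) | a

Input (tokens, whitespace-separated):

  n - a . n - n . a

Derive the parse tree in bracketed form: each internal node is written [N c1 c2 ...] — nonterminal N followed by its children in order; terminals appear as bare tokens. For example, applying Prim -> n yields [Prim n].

Expr
Term . Expr
Term - Factor . Expr
Factor - Factor . Expr
Prim - Factor . Expr
n - Factor . Expr
n - Prim . Expr
n - a . Expr
n - a . Term . Expr
n - a . Term - Factor . Expr
n - a . Factor - Factor . Expr
n - a . Prim - Factor . Expr
n - a . n - Factor . Expr
n - a . n - Prim . Expr
n - a . n - n . Expr
n - a . n - n . Term
n - a . n - n . Factor
n - a . n - n . Prim
n - a . n - n . a

[Expr [Term [Term [Factor [Prim n]]] - [Factor [Prim a]]] . [Expr [Term [Term [Factor [Prim n]]] - [Factor [Prim n]]] . [Expr [Term [Factor [Prim a]]]]]]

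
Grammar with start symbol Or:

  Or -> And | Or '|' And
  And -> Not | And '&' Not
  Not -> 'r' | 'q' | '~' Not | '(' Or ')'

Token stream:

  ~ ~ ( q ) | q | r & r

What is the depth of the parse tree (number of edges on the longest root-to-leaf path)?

10

[Or [Or [Or [And [Not ~ [Not ~ [Not ( [Or [And [Not q]]] )]]]]] | [And [Not q]]] | [And [And [Not r]] & [Not r]]]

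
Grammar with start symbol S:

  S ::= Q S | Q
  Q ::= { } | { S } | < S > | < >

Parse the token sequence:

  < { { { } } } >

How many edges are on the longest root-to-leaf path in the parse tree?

8

[S [Q < [S [Q { [S [Q { [S [Q { }]] }]] }]] >]]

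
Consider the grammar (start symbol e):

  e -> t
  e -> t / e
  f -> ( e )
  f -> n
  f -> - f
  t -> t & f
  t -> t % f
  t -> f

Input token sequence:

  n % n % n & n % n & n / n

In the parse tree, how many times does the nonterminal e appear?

2

[e [t [t [t [t [t [t [f n]] % [f n]] % [f n]] & [f n]] % [f n]] & [f n]] / [e [t [f n]]]]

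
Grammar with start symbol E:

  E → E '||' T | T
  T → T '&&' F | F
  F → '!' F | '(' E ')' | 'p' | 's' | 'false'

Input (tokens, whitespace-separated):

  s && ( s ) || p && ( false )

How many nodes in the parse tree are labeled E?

4

[E [E [T [T [F s]] && [F ( [E [T [F s]]] )]]] || [T [T [F p]] && [F ( [E [T [F false]]] )]]]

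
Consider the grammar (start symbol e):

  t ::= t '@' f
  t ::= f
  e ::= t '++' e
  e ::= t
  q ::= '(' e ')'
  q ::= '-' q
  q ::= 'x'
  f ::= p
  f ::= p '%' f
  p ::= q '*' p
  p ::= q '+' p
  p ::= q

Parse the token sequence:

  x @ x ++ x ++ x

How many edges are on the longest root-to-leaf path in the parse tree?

7

[e [t [t [f [p [q x]]]] @ [f [p [q x]]]] ++ [e [t [f [p [q x]]]] ++ [e [t [f [p [q x]]]]]]]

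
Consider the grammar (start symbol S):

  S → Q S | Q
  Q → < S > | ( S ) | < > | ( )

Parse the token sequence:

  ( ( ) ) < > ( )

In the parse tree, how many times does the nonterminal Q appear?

[S [Q ( [S [Q ( )]] )] [S [Q < >] [S [Q ( )]]]]

4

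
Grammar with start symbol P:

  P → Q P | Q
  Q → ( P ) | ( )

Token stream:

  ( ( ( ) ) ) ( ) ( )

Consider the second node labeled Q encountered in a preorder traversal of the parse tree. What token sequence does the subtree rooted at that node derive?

[P [Q ( [P [Q ( [P [Q ( )]] )]] )] [P [Q ( )] [P [Q ( )]]]]

( ( ) )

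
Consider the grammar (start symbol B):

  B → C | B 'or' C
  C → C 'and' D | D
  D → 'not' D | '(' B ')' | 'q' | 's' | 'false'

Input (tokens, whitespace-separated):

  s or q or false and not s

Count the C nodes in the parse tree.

[B [B [B [C [D s]]] or [C [D q]]] or [C [C [D false]] and [D not [D s]]]]

4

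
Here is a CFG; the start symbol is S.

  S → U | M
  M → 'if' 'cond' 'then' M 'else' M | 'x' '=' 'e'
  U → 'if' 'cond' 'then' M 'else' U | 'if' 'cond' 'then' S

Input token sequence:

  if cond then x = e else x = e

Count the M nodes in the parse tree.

3

[S [M if cond then [M x = e] else [M x = e]]]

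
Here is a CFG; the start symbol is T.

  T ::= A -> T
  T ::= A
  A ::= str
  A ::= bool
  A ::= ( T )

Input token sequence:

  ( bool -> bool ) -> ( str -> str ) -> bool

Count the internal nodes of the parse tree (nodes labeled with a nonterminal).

14

[T [A ( [T [A bool] -> [T [A bool]]] )] -> [T [A ( [T [A str] -> [T [A str]]] )] -> [T [A bool]]]]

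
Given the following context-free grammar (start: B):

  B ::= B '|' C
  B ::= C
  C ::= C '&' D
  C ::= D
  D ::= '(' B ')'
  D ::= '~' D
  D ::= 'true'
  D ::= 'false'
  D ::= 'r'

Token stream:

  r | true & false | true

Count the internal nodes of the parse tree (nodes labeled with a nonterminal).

[B [B [B [C [D r]]] | [C [C [D true]] & [D false]]] | [C [D true]]]

11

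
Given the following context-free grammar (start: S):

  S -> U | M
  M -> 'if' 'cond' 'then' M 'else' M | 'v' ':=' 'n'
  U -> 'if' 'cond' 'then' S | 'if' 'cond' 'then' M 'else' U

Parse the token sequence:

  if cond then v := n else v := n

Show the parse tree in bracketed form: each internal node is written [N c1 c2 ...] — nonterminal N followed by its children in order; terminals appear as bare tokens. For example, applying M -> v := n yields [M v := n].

S
M
if cond then M else M
if cond then v := n else M
if cond then v := n else v := n

[S [M if cond then [M v := n] else [M v := n]]]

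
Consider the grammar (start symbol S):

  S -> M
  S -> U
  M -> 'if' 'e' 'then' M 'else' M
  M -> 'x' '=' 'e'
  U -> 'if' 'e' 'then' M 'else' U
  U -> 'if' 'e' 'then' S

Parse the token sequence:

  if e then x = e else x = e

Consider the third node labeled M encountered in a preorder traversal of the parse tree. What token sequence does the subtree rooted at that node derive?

[S [M if e then [M x = e] else [M x = e]]]

x = e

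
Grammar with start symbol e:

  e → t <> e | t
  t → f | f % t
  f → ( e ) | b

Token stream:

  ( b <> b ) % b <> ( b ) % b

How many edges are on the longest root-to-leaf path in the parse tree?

7

[e [t [f ( [e [t [f b]] <> [e [t [f b]]]] )] % [t [f b]]] <> [e [t [f ( [e [t [f b]]] )] % [t [f b]]]]]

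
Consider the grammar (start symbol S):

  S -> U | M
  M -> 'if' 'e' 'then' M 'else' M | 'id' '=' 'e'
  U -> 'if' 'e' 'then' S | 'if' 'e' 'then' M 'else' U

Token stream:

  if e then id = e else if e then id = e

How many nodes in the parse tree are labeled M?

[S [U if e then [M id = e] else [U if e then [S [M id = e]]]]]

2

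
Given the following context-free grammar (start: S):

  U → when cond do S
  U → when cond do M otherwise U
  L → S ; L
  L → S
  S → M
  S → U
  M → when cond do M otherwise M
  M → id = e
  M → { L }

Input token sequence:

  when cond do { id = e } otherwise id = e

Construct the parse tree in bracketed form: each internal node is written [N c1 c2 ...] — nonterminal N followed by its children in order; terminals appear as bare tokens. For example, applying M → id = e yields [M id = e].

[S [M when cond do [M { [L [S [M id = e]]] }] otherwise [M id = e]]]

S
M
when cond do M otherwise M
when cond do { L } otherwise M
when cond do { S } otherwise M
when cond do { M } otherwise M
when cond do { id = e } otherwise M
when cond do { id = e } otherwise id = e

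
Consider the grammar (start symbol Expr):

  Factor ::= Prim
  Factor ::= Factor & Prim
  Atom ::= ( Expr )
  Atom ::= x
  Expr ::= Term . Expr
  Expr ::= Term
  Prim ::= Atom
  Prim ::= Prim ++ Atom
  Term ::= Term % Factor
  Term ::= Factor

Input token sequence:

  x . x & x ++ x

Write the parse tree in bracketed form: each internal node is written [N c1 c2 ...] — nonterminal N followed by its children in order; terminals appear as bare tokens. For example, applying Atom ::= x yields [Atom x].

Expr
Term . Expr
Factor . Expr
Prim . Expr
Atom . Expr
x . Expr
x . Term
x . Factor
x . Factor & Prim
x . Prim & Prim
x . Atom & Prim
x . x & Prim
x . x & Prim ++ Atom
x . x & Atom ++ Atom
x . x & x ++ Atom
x . x & x ++ x

[Expr [Term [Factor [Prim [Atom x]]]] . [Expr [Term [Factor [Factor [Prim [Atom x]]] & [Prim [Prim [Atom x]] ++ [Atom x]]]]]]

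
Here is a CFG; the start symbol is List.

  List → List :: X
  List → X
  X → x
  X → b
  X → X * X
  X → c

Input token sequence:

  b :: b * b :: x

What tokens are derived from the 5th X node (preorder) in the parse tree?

x

[List [List [List [X b]] :: [X [X b] * [X b]]] :: [X x]]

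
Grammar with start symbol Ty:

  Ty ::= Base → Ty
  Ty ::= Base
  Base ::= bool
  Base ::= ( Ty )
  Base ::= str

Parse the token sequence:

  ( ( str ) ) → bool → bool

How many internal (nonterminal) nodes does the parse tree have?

10

[Ty [Base ( [Ty [Base ( [Ty [Base str]] )]] )] → [Ty [Base bool] → [Ty [Base bool]]]]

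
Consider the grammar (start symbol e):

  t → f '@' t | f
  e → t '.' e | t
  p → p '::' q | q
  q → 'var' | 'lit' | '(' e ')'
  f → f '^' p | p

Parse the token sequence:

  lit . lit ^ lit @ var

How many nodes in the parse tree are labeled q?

4

[e [t [f [p [q lit]]]] . [e [t [f [f [p [q lit]]] ^ [p [q lit]]] @ [t [f [p [q var]]]]]]]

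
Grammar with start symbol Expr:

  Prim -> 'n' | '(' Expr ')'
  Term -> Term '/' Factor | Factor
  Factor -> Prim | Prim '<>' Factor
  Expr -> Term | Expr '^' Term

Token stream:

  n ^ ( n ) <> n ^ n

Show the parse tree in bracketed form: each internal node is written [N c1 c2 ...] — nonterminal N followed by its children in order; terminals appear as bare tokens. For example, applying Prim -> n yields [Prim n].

Expr
Expr ^ Term
Expr ^ Term ^ Term
Term ^ Term ^ Term
Factor ^ Term ^ Term
Prim ^ Term ^ Term
n ^ Term ^ Term
n ^ Factor ^ Term
n ^ Prim <> Factor ^ Term
n ^ ( Expr ) <> Factor ^ Term
n ^ ( Term ) <> Factor ^ Term
n ^ ( Factor ) <> Factor ^ Term
n ^ ( Prim ) <> Factor ^ Term
n ^ ( n ) <> Factor ^ Term
n ^ ( n ) <> Prim ^ Term
n ^ ( n ) <> n ^ Term
n ^ ( n ) <> n ^ Factor
n ^ ( n ) <> n ^ Prim
n ^ ( n ) <> n ^ n

[Expr [Expr [Expr [Term [Factor [Prim n]]]] ^ [Term [Factor [Prim ( [Expr [Term [Factor [Prim n]]]] )] <> [Factor [Prim n]]]]] ^ [Term [Factor [Prim n]]]]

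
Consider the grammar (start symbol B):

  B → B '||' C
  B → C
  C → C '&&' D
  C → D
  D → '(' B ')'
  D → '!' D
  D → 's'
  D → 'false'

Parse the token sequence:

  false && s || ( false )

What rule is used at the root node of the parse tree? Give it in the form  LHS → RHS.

B → B '||' C

[B [B [C [C [D false]] && [D s]]] || [C [D ( [B [C [D false]]] )]]]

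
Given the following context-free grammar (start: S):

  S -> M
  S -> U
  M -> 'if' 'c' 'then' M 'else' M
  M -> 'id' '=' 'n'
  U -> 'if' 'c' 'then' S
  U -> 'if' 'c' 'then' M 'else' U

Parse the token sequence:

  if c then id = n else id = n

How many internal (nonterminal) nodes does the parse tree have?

4

[S [M if c then [M id = n] else [M id = n]]]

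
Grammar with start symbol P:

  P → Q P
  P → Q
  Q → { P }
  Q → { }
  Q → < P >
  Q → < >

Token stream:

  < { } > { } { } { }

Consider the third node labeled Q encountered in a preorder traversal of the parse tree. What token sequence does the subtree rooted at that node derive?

{ }

[P [Q < [P [Q { }]] >] [P [Q { }] [P [Q { }] [P [Q { }]]]]]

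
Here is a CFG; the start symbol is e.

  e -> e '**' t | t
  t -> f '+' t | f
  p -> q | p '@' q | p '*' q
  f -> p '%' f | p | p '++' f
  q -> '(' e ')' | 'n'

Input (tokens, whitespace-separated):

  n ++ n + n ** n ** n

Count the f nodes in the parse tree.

5

[e [e [e [t [f [p [q n]] ++ [f [p [q n]]]] + [t [f [p [q n]]]]]] ** [t [f [p [q n]]]]] ** [t [f [p [q n]]]]]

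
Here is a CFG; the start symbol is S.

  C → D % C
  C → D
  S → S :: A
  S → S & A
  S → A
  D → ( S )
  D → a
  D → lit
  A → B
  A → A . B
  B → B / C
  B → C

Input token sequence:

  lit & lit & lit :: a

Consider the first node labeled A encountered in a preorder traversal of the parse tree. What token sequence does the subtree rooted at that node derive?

[S [S [S [S [A [B [C [D lit]]]]] & [A [B [C [D lit]]]]] & [A [B [C [D lit]]]]] :: [A [B [C [D a]]]]]

lit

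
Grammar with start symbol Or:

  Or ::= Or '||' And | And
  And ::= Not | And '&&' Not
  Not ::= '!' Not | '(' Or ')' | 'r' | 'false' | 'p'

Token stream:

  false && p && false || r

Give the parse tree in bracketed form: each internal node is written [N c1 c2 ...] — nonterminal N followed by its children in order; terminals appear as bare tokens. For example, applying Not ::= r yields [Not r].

Or
Or || And
And || And
And && Not || And
And && Not && Not || And
Not && Not && Not || And
false && Not && Not || And
false && p && Not || And
false && p && false || And
false && p && false || Not
false && p && false || r

[Or [Or [And [And [And [Not false]] && [Not p]] && [Not false]]] || [And [Not r]]]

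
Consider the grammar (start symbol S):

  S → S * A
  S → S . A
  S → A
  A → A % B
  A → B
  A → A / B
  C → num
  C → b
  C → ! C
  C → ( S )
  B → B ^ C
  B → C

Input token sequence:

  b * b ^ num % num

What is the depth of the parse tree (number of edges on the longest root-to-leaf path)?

6

[S [S [A [B [C b]]]] * [A [A [B [B [C b]] ^ [C num]]] % [B [C num]]]]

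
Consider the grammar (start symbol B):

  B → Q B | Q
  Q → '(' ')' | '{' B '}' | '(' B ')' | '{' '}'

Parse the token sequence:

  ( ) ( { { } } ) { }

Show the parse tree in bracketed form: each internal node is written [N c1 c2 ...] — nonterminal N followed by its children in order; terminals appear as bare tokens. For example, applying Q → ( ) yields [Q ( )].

B
Q B
( ) B
( ) Q B
( ) ( B ) B
( ) ( Q ) B
( ) ( { B } ) B
( ) ( { Q } ) B
( ) ( { { } } ) B
( ) ( { { } } ) Q
( ) ( { { } } ) { }

[B [Q ( )] [B [Q ( [B [Q { [B [Q { }]] }]] )] [B [Q { }]]]]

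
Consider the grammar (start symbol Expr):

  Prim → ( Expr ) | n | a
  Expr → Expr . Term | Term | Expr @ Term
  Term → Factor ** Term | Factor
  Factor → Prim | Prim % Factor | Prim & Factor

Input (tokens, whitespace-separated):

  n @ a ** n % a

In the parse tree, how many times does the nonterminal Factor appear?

[Expr [Expr [Term [Factor [Prim n]]]] @ [Term [Factor [Prim a]] ** [Term [Factor [Prim n] % [Factor [Prim a]]]]]]

4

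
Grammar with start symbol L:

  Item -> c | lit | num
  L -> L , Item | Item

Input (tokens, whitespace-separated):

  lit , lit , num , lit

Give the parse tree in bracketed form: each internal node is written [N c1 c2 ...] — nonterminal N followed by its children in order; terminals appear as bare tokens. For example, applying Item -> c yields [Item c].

[L [L [L [L [Item lit]] , [Item lit]] , [Item num]] , [Item lit]]

L
L , Item
L , Item , Item
L , Item , Item , Item
Item , Item , Item , Item
lit , Item , Item , Item
lit , lit , Item , Item
lit , lit , num , Item
lit , lit , num , lit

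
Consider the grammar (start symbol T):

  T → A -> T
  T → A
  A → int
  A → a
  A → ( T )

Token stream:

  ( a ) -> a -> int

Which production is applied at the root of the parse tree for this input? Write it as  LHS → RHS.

T → A -> T

[T [A ( [T [A a]] )] -> [T [A a] -> [T [A int]]]]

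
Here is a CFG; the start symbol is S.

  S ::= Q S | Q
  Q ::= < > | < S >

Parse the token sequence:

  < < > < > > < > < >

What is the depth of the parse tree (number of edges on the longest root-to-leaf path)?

5

[S [Q < [S [Q < >] [S [Q < >]]] >] [S [Q < >] [S [Q < >]]]]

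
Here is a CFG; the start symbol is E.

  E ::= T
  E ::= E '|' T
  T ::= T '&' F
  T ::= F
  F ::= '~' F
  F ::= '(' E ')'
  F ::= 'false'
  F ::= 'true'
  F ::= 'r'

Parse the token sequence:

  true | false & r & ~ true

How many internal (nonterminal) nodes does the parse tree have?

[E [E [T [F true]]] | [T [T [T [F false]] & [F r]] & [F ~ [F true]]]]

11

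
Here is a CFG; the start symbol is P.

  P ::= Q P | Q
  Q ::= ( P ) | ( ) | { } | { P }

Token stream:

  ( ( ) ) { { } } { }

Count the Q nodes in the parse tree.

5

[P [Q ( [P [Q ( )]] )] [P [Q { [P [Q { }]] }] [P [Q { }]]]]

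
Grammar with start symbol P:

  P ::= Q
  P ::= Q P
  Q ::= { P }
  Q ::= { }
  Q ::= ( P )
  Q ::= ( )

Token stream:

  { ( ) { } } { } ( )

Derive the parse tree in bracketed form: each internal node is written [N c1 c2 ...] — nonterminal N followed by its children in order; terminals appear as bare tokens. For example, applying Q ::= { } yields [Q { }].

P
Q P
{ P } P
{ Q P } P
{ ( ) P } P
{ ( ) Q } P
{ ( ) { } } P
{ ( ) { } } Q P
{ ( ) { } } { } P
{ ( ) { } } { } Q
{ ( ) { } } { } ( )

[P [Q { [P [Q ( )] [P [Q { }]]] }] [P [Q { }] [P [Q ( )]]]]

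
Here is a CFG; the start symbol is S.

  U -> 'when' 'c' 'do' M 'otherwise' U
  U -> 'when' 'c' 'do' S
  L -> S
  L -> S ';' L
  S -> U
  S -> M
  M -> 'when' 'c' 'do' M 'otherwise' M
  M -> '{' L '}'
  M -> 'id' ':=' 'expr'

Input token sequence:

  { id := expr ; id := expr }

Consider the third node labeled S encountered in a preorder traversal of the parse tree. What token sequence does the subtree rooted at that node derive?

[S [M { [L [S [M id := expr]] ; [L [S [M id := expr]]]] }]]

id := expr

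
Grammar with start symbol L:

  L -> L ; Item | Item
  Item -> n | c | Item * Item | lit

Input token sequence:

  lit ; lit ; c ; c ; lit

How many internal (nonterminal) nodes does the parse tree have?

10

[L [L [L [L [L [Item lit]] ; [Item lit]] ; [Item c]] ; [Item c]] ; [Item lit]]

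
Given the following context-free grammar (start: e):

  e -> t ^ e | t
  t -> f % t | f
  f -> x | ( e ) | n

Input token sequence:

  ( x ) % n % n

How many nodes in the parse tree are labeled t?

4

[e [t [f ( [e [t [f x]]] )] % [t [f n] % [t [f n]]]]]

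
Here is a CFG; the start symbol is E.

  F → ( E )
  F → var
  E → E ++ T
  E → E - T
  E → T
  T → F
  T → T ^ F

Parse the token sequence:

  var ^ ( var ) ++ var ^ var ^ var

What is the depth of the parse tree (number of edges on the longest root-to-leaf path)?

[E [E [T [T [F var]] ^ [F ( [E [T [F var]]] )]]] ++ [T [T [T [F var]] ^ [F var]] ^ [F var]]]

7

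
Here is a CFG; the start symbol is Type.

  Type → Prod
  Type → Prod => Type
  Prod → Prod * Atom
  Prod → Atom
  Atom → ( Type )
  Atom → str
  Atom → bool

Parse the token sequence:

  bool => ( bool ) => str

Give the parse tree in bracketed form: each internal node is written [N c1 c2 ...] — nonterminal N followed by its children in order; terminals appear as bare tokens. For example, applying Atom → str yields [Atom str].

[Type [Prod [Atom bool]] => [Type [Prod [Atom ( [Type [Prod [Atom bool]]] )]] => [Type [Prod [Atom str]]]]]

Type
Prod => Type
Atom => Type
bool => Type
bool => Prod => Type
bool => Atom => Type
bool => ( Type ) => Type
bool => ( Prod ) => Type
bool => ( Atom ) => Type
bool => ( bool ) => Type
bool => ( bool ) => Prod
bool => ( bool ) => Atom
bool => ( bool ) => str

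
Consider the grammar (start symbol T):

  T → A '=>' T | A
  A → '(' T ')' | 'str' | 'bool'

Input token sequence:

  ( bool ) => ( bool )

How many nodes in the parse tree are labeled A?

[T [A ( [T [A bool]] )] => [T [A ( [T [A bool]] )]]]

4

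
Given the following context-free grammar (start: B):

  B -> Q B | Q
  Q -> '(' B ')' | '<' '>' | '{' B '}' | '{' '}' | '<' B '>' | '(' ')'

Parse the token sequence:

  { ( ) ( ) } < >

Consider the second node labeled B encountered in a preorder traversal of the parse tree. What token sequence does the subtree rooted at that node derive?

( ) ( )

[B [Q { [B [Q ( )] [B [Q ( )]]] }] [B [Q < >]]]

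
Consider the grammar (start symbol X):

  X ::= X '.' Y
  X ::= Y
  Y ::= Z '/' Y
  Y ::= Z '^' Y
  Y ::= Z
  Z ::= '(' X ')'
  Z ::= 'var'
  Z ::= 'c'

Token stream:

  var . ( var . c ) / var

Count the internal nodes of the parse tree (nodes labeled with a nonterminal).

14

[X [X [Y [Z var]]] . [Y [Z ( [X [X [Y [Z var]]] . [Y [Z c]]] )] / [Y [Z var]]]]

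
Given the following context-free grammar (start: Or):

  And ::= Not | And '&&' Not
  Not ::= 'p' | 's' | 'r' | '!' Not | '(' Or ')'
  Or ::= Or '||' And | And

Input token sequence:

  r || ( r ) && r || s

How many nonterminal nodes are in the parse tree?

14

[Or [Or [Or [And [Not r]]] || [And [And [Not ( [Or [And [Not r]]] )]] && [Not r]]] || [And [Not s]]]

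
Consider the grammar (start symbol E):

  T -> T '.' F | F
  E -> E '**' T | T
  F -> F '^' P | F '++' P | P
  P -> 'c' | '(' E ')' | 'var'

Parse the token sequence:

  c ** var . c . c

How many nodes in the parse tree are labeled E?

2

[E [E [T [F [P c]]]] ** [T [T [T [F [P var]]] . [F [P c]]] . [F [P c]]]]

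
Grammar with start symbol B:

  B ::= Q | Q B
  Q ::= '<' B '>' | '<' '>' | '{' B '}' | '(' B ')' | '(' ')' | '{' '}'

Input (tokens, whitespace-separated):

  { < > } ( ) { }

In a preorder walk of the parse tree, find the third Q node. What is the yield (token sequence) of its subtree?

[B [Q { [B [Q < >]] }] [B [Q ( )] [B [Q { }]]]]

( )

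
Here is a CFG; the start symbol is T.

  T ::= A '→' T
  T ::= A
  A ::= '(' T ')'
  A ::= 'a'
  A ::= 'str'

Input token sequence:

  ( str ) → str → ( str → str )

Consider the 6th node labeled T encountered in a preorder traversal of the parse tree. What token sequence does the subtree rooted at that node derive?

str

[T [A ( [T [A str]] )] → [T [A str] → [T [A ( [T [A str] → [T [A str]]] )]]]]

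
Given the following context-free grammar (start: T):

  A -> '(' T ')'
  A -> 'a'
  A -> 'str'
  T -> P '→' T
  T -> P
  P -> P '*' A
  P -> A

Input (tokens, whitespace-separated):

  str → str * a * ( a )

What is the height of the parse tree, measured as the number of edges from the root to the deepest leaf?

7

[T [P [A str]] → [T [P [P [P [A str]] * [A a]] * [A ( [T [P [A a]]] )]]]]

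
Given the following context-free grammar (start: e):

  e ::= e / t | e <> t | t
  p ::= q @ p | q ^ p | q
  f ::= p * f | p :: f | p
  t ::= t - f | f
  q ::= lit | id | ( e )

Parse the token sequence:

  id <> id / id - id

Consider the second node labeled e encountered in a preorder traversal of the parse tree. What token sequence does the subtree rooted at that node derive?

id <> id

[e [e [e [t [f [p [q id]]]]] <> [t [f [p [q id]]]]] / [t [t [f [p [q id]]]] - [f [p [q id]]]]]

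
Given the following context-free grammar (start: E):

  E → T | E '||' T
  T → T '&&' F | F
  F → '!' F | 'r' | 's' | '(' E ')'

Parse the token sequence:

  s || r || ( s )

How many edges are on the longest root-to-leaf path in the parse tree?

6

[E [E [E [T [F s]]] || [T [F r]]] || [T [F ( [E [T [F s]]] )]]]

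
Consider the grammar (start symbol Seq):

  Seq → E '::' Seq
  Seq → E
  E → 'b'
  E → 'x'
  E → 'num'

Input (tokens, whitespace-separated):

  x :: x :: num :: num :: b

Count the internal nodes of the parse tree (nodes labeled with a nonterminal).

10

[Seq [E x] :: [Seq [E x] :: [Seq [E num] :: [Seq [E num] :: [Seq [E b]]]]]]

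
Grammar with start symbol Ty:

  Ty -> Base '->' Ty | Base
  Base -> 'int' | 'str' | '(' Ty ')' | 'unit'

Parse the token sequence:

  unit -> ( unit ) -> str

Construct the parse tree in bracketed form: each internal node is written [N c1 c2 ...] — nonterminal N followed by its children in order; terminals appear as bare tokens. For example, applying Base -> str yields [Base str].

Ty
Base -> Ty
unit -> Ty
unit -> Base -> Ty
unit -> ( Ty ) -> Ty
unit -> ( Base ) -> Ty
unit -> ( unit ) -> Ty
unit -> ( unit ) -> Base
unit -> ( unit ) -> str

[Ty [Base unit] -> [Ty [Base ( [Ty [Base unit]] )] -> [Ty [Base str]]]]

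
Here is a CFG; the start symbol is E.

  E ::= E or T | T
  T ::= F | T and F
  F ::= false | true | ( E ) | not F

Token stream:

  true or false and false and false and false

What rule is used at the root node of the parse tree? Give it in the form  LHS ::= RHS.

E ::= E or T

[E [E [T [F true]]] or [T [T [T [T [F false]] and [F false]] and [F false]] and [F false]]]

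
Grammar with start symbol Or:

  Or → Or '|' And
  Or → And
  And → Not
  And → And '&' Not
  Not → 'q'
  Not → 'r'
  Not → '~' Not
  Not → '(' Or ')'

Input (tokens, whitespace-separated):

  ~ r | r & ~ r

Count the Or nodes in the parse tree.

[Or [Or [And [Not ~ [Not r]]]] | [And [And [Not r]] & [Not ~ [Not r]]]]

2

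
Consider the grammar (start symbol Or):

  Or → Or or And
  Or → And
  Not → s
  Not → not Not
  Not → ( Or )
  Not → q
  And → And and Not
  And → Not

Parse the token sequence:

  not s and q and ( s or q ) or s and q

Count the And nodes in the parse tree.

7

[Or [Or [And [And [And [Not not [Not s]]] and [Not q]] and [Not ( [Or [Or [And [Not s]]] or [And [Not q]]] )]]] or [And [And [Not s]] and [Not q]]]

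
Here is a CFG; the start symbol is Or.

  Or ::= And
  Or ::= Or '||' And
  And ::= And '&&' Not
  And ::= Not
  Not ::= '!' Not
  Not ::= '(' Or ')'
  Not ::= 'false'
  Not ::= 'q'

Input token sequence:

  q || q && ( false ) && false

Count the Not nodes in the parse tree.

[Or [Or [And [Not q]]] || [And [And [And [Not q]] && [Not ( [Or [And [Not false]]] )]] && [Not false]]]

5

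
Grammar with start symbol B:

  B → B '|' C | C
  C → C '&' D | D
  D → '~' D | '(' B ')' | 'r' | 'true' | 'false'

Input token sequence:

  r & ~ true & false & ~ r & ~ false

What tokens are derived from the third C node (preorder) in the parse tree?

r & ~ true & false

[B [C [C [C [C [C [D r]] & [D ~ [D true]]] & [D false]] & [D ~ [D r]]] & [D ~ [D false]]]]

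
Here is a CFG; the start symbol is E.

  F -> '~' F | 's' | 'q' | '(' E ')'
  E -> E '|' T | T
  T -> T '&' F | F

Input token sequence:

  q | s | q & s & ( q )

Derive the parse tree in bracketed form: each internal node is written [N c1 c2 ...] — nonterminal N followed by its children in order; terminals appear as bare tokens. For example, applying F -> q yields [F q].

[E [E [E [T [F q]]] | [T [F s]]] | [T [T [T [F q]] & [F s]] & [F ( [E [T [F q]]] )]]]

E
E | T
E | T | T
T | T | T
F | T | T
q | T | T
q | F | T
q | s | T
q | s | T & F
q | s | T & F & F
q | s | F & F & F
q | s | q & F & F
q | s | q & s & F
q | s | q & s & ( E )
q | s | q & s & ( T )
q | s | q & s & ( F )
q | s | q & s & ( q )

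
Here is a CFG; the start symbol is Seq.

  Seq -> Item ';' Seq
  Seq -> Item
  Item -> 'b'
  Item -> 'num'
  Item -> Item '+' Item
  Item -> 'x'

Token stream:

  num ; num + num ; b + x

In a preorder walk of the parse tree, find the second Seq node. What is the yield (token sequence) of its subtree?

[Seq [Item num] ; [Seq [Item [Item num] + [Item num]] ; [Seq [Item [Item b] + [Item x]]]]]

num + num ; b + x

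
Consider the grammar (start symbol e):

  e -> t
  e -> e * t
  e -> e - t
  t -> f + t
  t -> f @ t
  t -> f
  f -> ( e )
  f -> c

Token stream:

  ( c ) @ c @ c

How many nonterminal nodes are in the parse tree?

10

[e [t [f ( [e [t [f c]]] )] @ [t [f c] @ [t [f c]]]]]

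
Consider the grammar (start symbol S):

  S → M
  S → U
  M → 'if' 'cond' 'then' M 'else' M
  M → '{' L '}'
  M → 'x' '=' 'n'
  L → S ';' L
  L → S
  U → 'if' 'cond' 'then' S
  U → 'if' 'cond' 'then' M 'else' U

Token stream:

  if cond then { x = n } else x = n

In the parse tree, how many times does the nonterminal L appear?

1

[S [M if cond then [M { [L [S [M x = n]]] }] else [M x = n]]]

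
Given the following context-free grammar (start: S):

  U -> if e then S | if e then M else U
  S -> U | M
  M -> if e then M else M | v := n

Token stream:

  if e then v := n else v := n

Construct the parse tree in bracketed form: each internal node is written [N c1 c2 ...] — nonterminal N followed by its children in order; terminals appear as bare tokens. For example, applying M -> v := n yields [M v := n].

S
M
if e then M else M
if e then v := n else M
if e then v := n else v := n

[S [M if e then [M v := n] else [M v := n]]]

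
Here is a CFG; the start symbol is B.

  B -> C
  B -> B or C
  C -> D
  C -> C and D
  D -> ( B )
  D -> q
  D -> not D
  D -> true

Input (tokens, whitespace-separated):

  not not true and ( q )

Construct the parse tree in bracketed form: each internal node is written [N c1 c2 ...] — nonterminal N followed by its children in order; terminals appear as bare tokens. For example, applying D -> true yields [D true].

B
C
C and D
D and D
not D and D
not not D and D
not not true and D
not not true and ( B )
not not true and ( C )
not not true and ( D )
not not true and ( q )

[B [C [C [D not [D not [D true]]]] and [D ( [B [C [D q]]] )]]]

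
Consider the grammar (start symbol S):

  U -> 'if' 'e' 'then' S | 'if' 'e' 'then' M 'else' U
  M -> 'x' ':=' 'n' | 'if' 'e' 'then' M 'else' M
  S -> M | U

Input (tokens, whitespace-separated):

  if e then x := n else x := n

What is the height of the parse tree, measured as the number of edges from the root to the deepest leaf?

3

[S [M if e then [M x := n] else [M x := n]]]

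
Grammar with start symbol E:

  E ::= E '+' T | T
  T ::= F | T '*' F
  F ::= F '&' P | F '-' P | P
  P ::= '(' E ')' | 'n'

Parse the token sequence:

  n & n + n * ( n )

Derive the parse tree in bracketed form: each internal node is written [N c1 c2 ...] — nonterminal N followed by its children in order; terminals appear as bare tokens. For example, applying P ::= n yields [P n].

[E [E [T [F [F [P n]] & [P n]]]] + [T [T [F [P n]]] * [F [P ( [E [T [F [P n]]]] )]]]]

E
E + T
T + T
F + T
F & P + T
P & P + T
n & P + T
n & n + T
n & n + T * F
n & n + F * F
n & n + P * F
n & n + n * F
n & n + n * P
n & n + n * ( E )
n & n + n * ( T )
n & n + n * ( F )
n & n + n * ( P )
n & n + n * ( n )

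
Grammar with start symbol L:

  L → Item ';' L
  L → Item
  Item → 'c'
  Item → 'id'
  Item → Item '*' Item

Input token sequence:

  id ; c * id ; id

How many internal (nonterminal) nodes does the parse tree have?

8

[L [Item id] ; [L [Item [Item c] * [Item id]] ; [L [Item id]]]]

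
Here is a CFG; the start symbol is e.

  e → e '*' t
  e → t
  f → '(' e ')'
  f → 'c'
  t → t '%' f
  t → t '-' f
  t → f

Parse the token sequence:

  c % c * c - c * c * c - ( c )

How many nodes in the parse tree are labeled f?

[e [e [e [e [t [t [f c]] % [f c]]] * [t [t [f c]] - [f c]]] * [t [f c]]] * [t [t [f c]] - [f ( [e [t [f c]]] )]]]

8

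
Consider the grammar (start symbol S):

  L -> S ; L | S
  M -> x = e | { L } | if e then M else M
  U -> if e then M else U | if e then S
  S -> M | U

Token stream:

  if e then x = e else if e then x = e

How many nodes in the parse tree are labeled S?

[S [U if e then [M x = e] else [U if e then [S [M x = e]]]]]

2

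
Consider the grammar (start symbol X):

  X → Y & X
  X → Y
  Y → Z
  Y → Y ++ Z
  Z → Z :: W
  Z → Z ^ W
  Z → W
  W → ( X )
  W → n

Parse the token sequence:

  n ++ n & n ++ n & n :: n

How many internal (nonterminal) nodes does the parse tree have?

[X [Y [Y [Z [W n]]] ++ [Z [W n]]] & [X [Y [Y [Z [W n]]] ++ [Z [W n]]] & [X [Y [Z [Z [W n]] :: [W n]]]]]]

20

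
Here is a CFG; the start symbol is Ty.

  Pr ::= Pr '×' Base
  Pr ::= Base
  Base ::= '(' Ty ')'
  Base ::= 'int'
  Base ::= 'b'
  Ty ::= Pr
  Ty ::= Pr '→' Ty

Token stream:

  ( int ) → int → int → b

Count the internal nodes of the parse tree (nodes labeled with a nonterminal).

15

[Ty [Pr [Base ( [Ty [Pr [Base int]]] )]] → [Ty [Pr [Base int]] → [Ty [Pr [Base int]] → [Ty [Pr [Base b]]]]]]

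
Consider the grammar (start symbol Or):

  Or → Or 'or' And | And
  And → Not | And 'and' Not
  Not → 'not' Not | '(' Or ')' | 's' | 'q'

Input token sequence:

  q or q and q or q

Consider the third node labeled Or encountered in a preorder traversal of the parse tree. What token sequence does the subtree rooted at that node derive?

[Or [Or [Or [And [Not q]]] or [And [And [Not q]] and [Not q]]] or [And [Not q]]]

q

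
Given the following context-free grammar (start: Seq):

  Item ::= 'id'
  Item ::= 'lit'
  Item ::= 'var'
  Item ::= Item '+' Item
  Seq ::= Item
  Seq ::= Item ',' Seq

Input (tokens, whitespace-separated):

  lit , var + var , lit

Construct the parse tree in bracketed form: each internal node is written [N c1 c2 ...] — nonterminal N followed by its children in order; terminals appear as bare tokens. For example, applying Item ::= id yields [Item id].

Seq
Item , Seq
lit , Seq
lit , Item , Seq
lit , Item + Item , Seq
lit , var + Item , Seq
lit , var + var , Seq
lit , var + var , Item
lit , var + var , lit

[Seq [Item lit] , [Seq [Item [Item var] + [Item var]] , [Seq [Item lit]]]]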